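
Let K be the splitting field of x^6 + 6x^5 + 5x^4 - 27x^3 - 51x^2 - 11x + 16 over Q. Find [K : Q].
The degree of the splitting field over Q equals the order of the Galois group, so first determine the group. The polynomial f is an irreducible sextic over Q, so G = Gal(f/Q) is one of the 16 transitive subgroups 6T1, ..., 6T16 of S_6. The discriminant of f is 30991489 = 5567^2, a perfect square, so G is contained in A_6. The transitive groups of degree 6 contained in A_6 are: A_4 (6T4, order 12), S_4 (6T7, order 24), (C_3 x C_3) : C_4 (6T10, order 36), PSL(2,5) (6T12, order 60), A_6 (6T15, order 360). By Dedekind's theorem, for a prime p not dividing disc(f) the degrees of the irreducible factors of f mod p form the cycle type of an element of G. Factoring f modulo the 21 such primes p <= 79 (skipping 19, which divides the discriminant), each new pattern first appears at: mod 2: f = (x)(x^5 + x^3 + x^2 + x + 1), pattern 5+1; mod 7: f = (x^3 + x^2 + 3x + 1)(x^3 + 5x^2 + 4x + 2), pattern 3+3; mod 61: f = (x + 38)(x + 60)(x^2 + 13x + 60)(x^2 + 17x + 55), pattern 2+2+1+1. No other pattern occurs in this range, so the set of observed cycle types is {5+1, 3+3, 2+2+1+1}. The candidates containing elements of all these cycle types are PSL(2,5) (6T12) of order 60, A_6 (6T15) of order 360; the others are excluded. The observed types are precisely the cycle types that occur in PSL(2,5) (6T12) (apart from the identity). Each of the other remaining candidates has further cycle types, and by the Chebotarev density theorem the matching factorization patterns would occur for a proportion of primes equal to their share of the group: A_6 (6T15) additionally contains elements of type 4+2, 3+1+1+1 (130 of its 360 elements, about 36% of primes). None of the 21 primes tested shows any such pattern (for each of these groups the chance of that is below 10^-4), which rules them out. Hence G = PSL(2,5) (6T12), of order 60. The Galois group PSL(2,5) (6T12) has order 60, so the splitting field has degree 60 over Q.

60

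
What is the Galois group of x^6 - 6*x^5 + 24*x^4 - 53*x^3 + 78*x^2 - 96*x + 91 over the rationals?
The polynomial f is an irreducible sextic over Q, so G = Gal(f/Q) is one of the 16 transitive subgroups 6T1, ..., 6T16 of S_6. The discriminant of f is -39735937280763, which is not a perfect square, so G is not contained in A_6. The transitive groups of degree 6 not contained in A_6 are: C_6 (6T1, order 6), S_3 (6T2, order 6), D_6 (6T3, order 12), C_3 x S_3 (6T5, order 18), A_4 x C_2 (6T6, order 24), S_4 (6T8, order 24), S_3 x S_3 (6T9, order 36), S_4 x C_2 (6T11, order 48), (S_3 x S_3) : C_2 (6T13, order 72), PGL(2,5) (6T14, order 120), S_6 (6T16, order 720). By Dedekind's theorem, for a prime p not dividing disc(f) the degrees of the irreducible factors of f mod p form the cycle type of an element of G. Factoring f modulo the 33 such primes p <= 149 (skipping 3, 17, which divide the discriminant), each new pattern first appears at: mod 2: f = (x^6 + x^3 + 1), pattern 6; mod 7: f = (x)(x + 2)(x + 3)(x^3 + 3x^2 + 3x + 5), pattern 3+1+1+1; mod 19: f = (x^3 + 4x^2 + 18x + 2)(x^3 + 9x^2 + 8x + 17), pattern 3+3; mod 53: f = (x^2 + 24x + 3)(x^2 + 34x + 19)(x^2 + 42x + 36), pattern 2+2+2; mod 73: f = (x + 3)(x + 25)(x + 33)(x + 34)(x + 58)(x + 60), pattern 1+1+1+1+1+1. No other pattern occurs in this range, so the set of observed cycle types is {6, 3+1+1+1, 3+3, 2+2+2, 1+1+1+1+1+1}. The candidates containing elements of all these cycle types are C_3 x S_3 (6T5) of order 18, S_3 x S_3 (6T9) of order 36, (S_3 x S_3) : C_2 (6T13) of order 72, S_6 (6T16) of order 720; the others are excluded. The observed types are precisely the cycle types that occur in C_3 x S_3 (6T5). Each of the other remaining candidates has further cycle types, and by the Chebotarev density theorem the matching factorization patterns would occur for a proportion of primes equal to their share of the group: S_3 x S_3 (6T9) additionally contains elements of type 2+2+1+1 (9 of its 36 elements, about 25% of primes); (S_3 x S_3) : C_2 (6T13) additionally contains elements of type 4+2, 3+2+1, 2+2+1+1, 2+1+1+1+1 (45 of its 72 elements, about 62% of primes); S_6 (6T16) additionally contains elements of type 5+1, 4+2, 4+1+1, 3+2+1, 2+2+1+1, 2+1+1+1+1 (504 of its 720 elements, about 70% of primes). None of the 33 primes tested shows any such pattern (for each of these groups the chance of that is below 10^-4), which rules them out. Hence G = C_3 x S_3 (6T5), of order 18.

C_3 x S_3 (order 18)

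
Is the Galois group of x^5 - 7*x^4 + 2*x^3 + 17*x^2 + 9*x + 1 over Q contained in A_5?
The polynomial is irreducible of degree 5 over Q. Its discriminant is 7745089 = 2783^2, a perfect square. A Galois group lies in the alternating group exactly when the discriminant is a square in Q, so the Galois group (C_5) is contained in A_5.

Yes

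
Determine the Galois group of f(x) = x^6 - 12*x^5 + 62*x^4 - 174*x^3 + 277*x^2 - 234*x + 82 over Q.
6T13: (S_3 x S_3) : C_2

The polynomial f is an irreducible sextic over Q, so G = Gal(f/Q) is one of the 16 transitive subgroups 6T1, ..., 6T16 of S_6. The discriminant of f is -187648, which is not a perfect square, so G is not contained in A_6. The transitive groups of degree 6 not contained in A_6 are: C_6 (6T1, order 6), S_3 (6T2, order 6), D_6 (6T3, order 12), C_3 x S_3 (6T5, order 18), A_4 x C_2 (6T6, order 24), S_4 (6T8, order 24), S_3 x S_3 (6T9, order 36), S_4 x C_2 (6T11, order 48), (S_3 x S_3) : C_2 (6T13, order 72), PGL(2,5) (6T14, order 120), S_6 (6T16, order 720). By Dedekind's theorem, for a prime p not dividing disc(f) the degrees of the irreducible factors of f mod p form the cycle type of an element of G. Factoring f modulo the 29 such primes p <= 113 (skipping 2, which divides the discriminant), each new pattern first appears at: mod 3: f = (x^6 + 2x^4 + x^2 + 1), pattern 6; mod 5: f = (x + 2)(x^2 + 2x + 4)(x^3 + 4x^2 + 3x + 4), pattern 3+2+1; mod 7: f = (x^2 + 2x + 5)(x^4 + x^2 + 6x + 1), pattern 4+2; mod 17: f = (x^3 + 11x^2 + 13x + 4)(x^3 + 11x^2 + 13x + 12), pattern 3+3; mod 19: f = (x^2 + 6x + 10)(x^2 + 8x + 4)(x^2 + 12x + 3), pattern 2+2+2; mod 37: f = (x + 19)(x + 32)(x^2 + 12x + 7)(x^2 + 36x + 8), pattern 2+2+1+1; mod 41: f = (x)(x + 15)(x + 20)(x^3 + 35x^2 + 13x + 23), pattern 3+1+1+1; mod 113: f = (x + 9)(x + 19)(x + 21)(x + 77)(x^2 + 88x + 36), pattern 2+1+1+1+1. No other pattern occurs in this range, so the set of observed cycle types is {6, 3+2+1, 4+2, 3+3, 2+2+2, 2+2+1+1, 3+1+1+1, 2+1+1+1+1}. The candidates containing elements of all these cycle types are (S_3 x S_3) : C_2 (6T13) of order 72, S_6 (6T16) of order 720; the others are excluded. The observed types are precisely the cycle types that occur in (S_3 x S_3) : C_2 (6T13) (apart from the identity). Each of the other remaining candidates has further cycle types, and by the Chebotarev density theorem the matching factorization patterns would occur for a proportion of primes equal to their share of the group: S_6 (6T16) additionally contains elements of type 5+1, 4+1+1 (234 of its 720 elements, about 32% of primes). None of the 29 primes tested shows any such pattern (for each of these groups the chance of that is below 10^-4), which rules them out. Hence G = (S_3 x S_3) : C_2 (6T13), of order 72.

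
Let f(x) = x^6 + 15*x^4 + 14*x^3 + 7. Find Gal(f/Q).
6T14: PGL(2,5)

The polynomial f is an irreducible sextic over Q, so G = Gal(f/Q) is one of the 16 transitive subgroups 6T1, ..., 6T16 of S_6. The discriminant of f is -5217636731328, which is not a perfect square, so G is not contained in A_6. The transitive groups of degree 6 not contained in A_6 are: C_6 (6T1, order 6), S_3 (6T2, order 6), D_6 (6T3, order 12), C_3 x S_3 (6T5, order 18), A_4 x C_2 (6T6, order 24), S_4 (6T8, order 24), S_3 x S_3 (6T9, order 36), S_4 x C_2 (6T11, order 48), (S_3 x S_3) : C_2 (6T13, order 72), PGL(2,5) (6T14, order 120), S_6 (6T16, order 720). By Dedekind's theorem, for a prime p not dividing disc(f) the degrees of the irreducible factors of f mod p form the cycle type of an element of G. Factoring f modulo the 21 such primes p <= 89 (skipping 2, 3, 7, which divide the discriminant), each new pattern first appears at: mod 5: f = (x^6 + 4x^3 + 2), pattern 6; mod 11: f = (x + 3)(x^5 + 8x^4 + 2x^3 + 8x^2 + 9x + 6), pattern 5+1; mod 13: f = (x + 3)(x + 5)(x^4 + 5x^3 + 12x^2 + 12x + 10), pattern 4+1+1; mod 23: f = (x + 11)(x + 13)(x^2 + 5x + 20)(x^2 + 17x + 21), pattern 2+2+1+1; mod 43: f = (x^3 + 5x^2 + 31x + 34)(x^3 + 38x^2 + 9x + 4), pattern 3+3; mod 61: f = (x^2 + 5x + 34)(x^2 + 16x + 58)(x^2 + 40x + 40), pattern 2+2+2. No other pattern occurs in this range, so the set of observed cycle types is {6, 5+1, 4+1+1, 2+2+1+1, 3+3, 2+2+2}. The candidates containing elements of all these cycle types are PGL(2,5) (6T14) of order 120, S_6 (6T16) of order 720; the others are excluded. The observed types are precisely the cycle types that occur in PGL(2,5) (6T14) (apart from the identity). Each of the other remaining candidates has further cycle types, and by the Chebotarev density theorem the matching factorization patterns would occur for a proportion of primes equal to their share of the group: S_6 (6T16) additionally contains elements of type 4+2, 3+2+1, 3+1+1+1, 2+1+1+1+1 (265 of its 720 elements, about 37% of primes). None of the 21 primes tested shows any such pattern (for each of these groups the chance of that is below 10^-4), which rules them out. Hence G = PGL(2,5) (6T14), of order 120.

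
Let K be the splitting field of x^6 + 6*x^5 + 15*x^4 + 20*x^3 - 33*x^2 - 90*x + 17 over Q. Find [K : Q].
24

The degree of the splitting field over Q equals the order of the Galois group, so first determine the group. The polynomial f is an irreducible sextic over Q, so G = Gal(f/Q) is one of the 16 transitive subgroups 6T1, ..., 6T16 of S_6. The discriminant of f is -450868486864896, which is not a perfect square, so G is not contained in A_6. The transitive groups of degree 6 not contained in A_6 are: C_6 (6T1, order 6), S_3 (6T2, order 6), D_6 (6T3, order 12), C_3 x S_3 (6T5, order 18), A_4 x C_2 (6T6, order 24), S_4 (6T8, order 24), S_3 x S_3 (6T9, order 36), S_4 x C_2 (6T11, order 48), (S_3 x S_3) : C_2 (6T13, order 72), PGL(2,5) (6T14, order 120), S_6 (6T16, order 720). By Dedekind's theorem, for a prime p not dividing disc(f) the degrees of the irreducible factors of f mod p form the cycle type of an element of G. Factoring f modulo the 33 such primes p <= 149 (skipping 2, 3, which divide the discriminant), each new pattern first appears at: mod 5: f = (x^3 + 2x^2 + 4x + 2)(x^3 + 4x^2 + 3x + 1), pattern 3+3; mod 7: f = (x^6 + 6x^5 + x^4 + 6x^3 + 2x^2 + x + 3), pattern 6; mod 17: f = (x)(x + 2)(x^2 + 2x + 7)(x^2 + 2x + 13), pattern 2+2+1+1; mod 19: f = (x + 4)(x + 7)(x + 14)(x + 17)(x^2 + 2x + 8), pattern 2+1+1+1+1; mod 71: f = (x^2 + 2x + 30)(x^2 + 2x + 50)(x^2 + 2x + 65), pattern 2+2+2. No other pattern occurs in this range, so the set of observed cycle types is {3+3, 6, 2+2+1+1, 2+1+1+1+1, 2+2+2}. The candidates containing elements of all these cycle types are A_4 x C_2 (6T6) of order 24, S_4 x C_2 (6T11) of order 48, (S_3 x S_3) : C_2 (6T13) of order 72, S_6 (6T16) of order 720; the others are excluded. The observed types are precisely the cycle types that occur in A_4 x C_2 (6T6) (apart from the identity). Each of the other remaining candidates has further cycle types, and by the Chebotarev density theorem the matching factorization patterns would occur for a proportion of primes equal to their share of the group: S_4 x C_2 (6T11) additionally contains elements of type 4+2, 4+1+1 (12 of its 48 elements, about 25% of primes); (S_3 x S_3) : C_2 (6T13) additionally contains elements of type 4+2, 3+2+1, 3+1+1+1 (34 of its 72 elements, about 47% of primes); S_6 (6T16) additionally contains elements of type 5+1, 4+2, 4+1+1, 3+2+1, 3+1+1+1 (484 of its 720 elements, about 67% of primes). None of the 33 primes tested shows any such pattern (for each of these groups the chance of that is below 10^-4), which rules them out. Hence G = A_4 x C_2 (6T6), of order 24. The Galois group A_4 x C_2 (6T6) has order 24, so the splitting field has degree 24 over Q.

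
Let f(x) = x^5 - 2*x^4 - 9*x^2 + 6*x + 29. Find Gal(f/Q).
D_5, the dihedral group of order 10

The polynomial f is an irreducible quintic over Q, so G = Gal(f/Q) is a transitive subgroup of S_5: one of C_5 (5T1, order 5), D_5 (5T2, order 10), F_20 (5T3, order 20), A_5 (5T4, order 60) or S_5 (5T5, order 120). The discriminant of f is 380445025 = 19505^2, a perfect square, so G is contained in A_5. The transitive groups of degree 5 contained in A_5 are: C_5 (5T1, order 5), D_5 (5T2, order 10), A_5 (5T4, order 60). By Dedekind's theorem, for a prime p not dividing disc(f) the degrees of the irreducible factors of f mod p form the cycle type of an element of G. Factoring f modulo the 23 such primes p <= 101 (skipping 5, 47, 83, which divide the discriminant), each new pattern first appears at: mod 2: f = (x^5 + x^2 + 1), pattern 5; mod 11: f = (x + 1)(x^2 + 4)(x^2 + 8x + 10), pattern 2+2+1. No other pattern occurs in this range, so the set of observed cycle types is {5, 2+2+1}. The candidates containing elements of all these cycle types are D_5 (5T2) of order 10, A_5 (5T4) of order 60; the others are excluded. The observed types are precisely the cycle types that occur in D_5 (5T2) (apart from the identity). Each of the other remaining candidates has further cycle types, and by the Chebotarev density theorem the matching factorization patterns would occur for a proportion of primes equal to their share of the group: A_5 (5T4) additionally contains elements of type 3+1+1 (20 of its 60 elements, about 33% of primes). None of the 23 primes tested shows any such pattern (for each of these groups the chance of that is below 10^-4), which rules them out. Hence G = D_5 (5T2), of order 10.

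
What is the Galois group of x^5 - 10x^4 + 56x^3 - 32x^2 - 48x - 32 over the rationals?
The polynomial f is an irreducible quintic over Q, so G = Gal(f/Q) is a transitive subgroup of S_5: one of C_5 (5T1, order 5), D_5 (5T2, order 10), F_20 (5T3, order 20), A_5 (5T4, order 60) or S_5 (5T5, order 120). The discriminant of f is 22027763187712, which is not a perfect square, so G is not contained in A_5. The transitive groups of degree 5 not contained in A_5 are: F_20 (5T3, order 20), S_5 (5T5, order 120). By Dedekind's theorem, for a prime p not dividing disc(f) the degrees of the irreducible factors of f mod p form the cycle type of an element of G. Factoring f modulo the 5 such primes p <= 13 (skipping 2, which divides the discriminant), each new pattern first appears at: mod 3: f = (x^5 + 2x^4 + 2x^3 + x^2 + 1), pattern 5; mod 5: f = (x + 4)(x^4 + x^3 + 2x^2 + 2), pattern 4+1; mod 13: f = (x + 10)(x + 12)(x^3 + 7x^2 + 3x + 11), pattern 3+1+1. No other pattern occurs in this range, so the set of observed cycle types is {5, 4+1, 3+1+1}. Among the candidates above, the only group containing elements of all these cycle types is S_5 (5T5) — F_20 (5T3) lacks at least one of them. Hence G = S_5 (5T5), of order 120.

S_5 (order 120)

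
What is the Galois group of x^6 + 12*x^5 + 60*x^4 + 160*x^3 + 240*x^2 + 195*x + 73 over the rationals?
(S_3 x S_3) : C_2 (also written G72)

The polynomial f is an irreducible sextic over Q, so G = Gal(f/Q) is one of the 16 transitive subgroups 6T1, ..., 6T16 of S_6. The discriminant of f is -9059283, which is not a perfect square, so G is not contained in A_6. The transitive groups of degree 6 not contained in A_6 are: C_6 (6T1, order 6), S_3 (6T2, order 6), D_6 (6T3, order 12), C_3 x S_3 (6T5, order 18), A_4 x C_2 (6T6, order 24), S_4 (6T8, order 24), S_3 x S_3 (6T9, order 36), S_4 x C_2 (6T11, order 48), (S_3 x S_3) : C_2 (6T13, order 72), PGL(2,5) (6T14, order 120), S_6 (6T16, order 720). By Dedekind's theorem, for a prime p not dividing disc(f) the degrees of the irreducible factors of f mod p form the cycle type of an element of G. Factoring f modulo the 28 such primes p <= 127 (skipping 3, 17, 43, which divide the discriminant), each new pattern first appears at: mod 2: f = (x^6 + x + 1), pattern 6; mod 7: f = (x + 1)(x^2 + 2)(x^3 + 4x^2 + 5x + 5), pattern 3+2+1; mod 11: f = (x^2 + 6x + 10)(x^4 + 6x^3 + 3x^2 + 5x + 4), pattern 4+2; mod 13: f = (x + 7)(x + 12)(x^2 + x + 4)(x^2 + 5x + 9), pattern 2+2+1+1; mod 61: f = (x + 4)(x + 6)(x + 12)(x + 23)(x^2 + 28x + 41), pattern 2+1+1+1+1; mod 97: f = (x + 12)(x + 14)(x + 51)(x^3 + 32x^2 + 79x + 72), pattern 3+1+1+1; mod 113: f = (x^2 + 8x + 22)(x^2 + 49x + 86)(x^2 + 68x + 91), pattern 2+2+2; mod 127: f = (x^3 + 45x^2 + 59x + 52)(x^3 + 94x^2 + 89x + 82), pattern 3+3. No other pattern occurs in this range, so the set of observed cycle types is {6, 3+2+1, 4+2, 2+2+1+1, 2+1+1+1+1, 3+1+1+1, 2+2+2, 3+3}. The candidates containing elements of all these cycle types are (S_3 x S_3) : C_2 (6T13) of order 72, S_6 (6T16) of order 720; the others are excluded. The observed types are precisely the cycle types that occur in (S_3 x S_3) : C_2 (6T13) (apart from the identity). Each of the other remaining candidates has further cycle types, and by the Chebotarev density theorem the matching factorization patterns would occur for a proportion of primes equal to their share of the group: S_6 (6T16) additionally contains elements of type 5+1, 4+1+1 (234 of its 720 elements, about 32% of primes). None of the 28 primes tested shows any such pattern (for each of these groups the chance of that is below 10^-4), which rules them out. Hence G = (S_3 x S_3) : C_2 (6T13), of order 72.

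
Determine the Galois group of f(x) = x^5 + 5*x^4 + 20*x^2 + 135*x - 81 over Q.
D_5

The polynomial f is an irreducible quintic over Q, so G = Gal(f/Q) is a transitive subgroup of S_5: one of C_5 (5T1, order 5), D_5 (5T2, order 10), F_20 (5T3, order 20), A_5 (5T4, order 60) or S_5 (5T5, order 120). The discriminant of f is 1327104000000 = 1152000^2, a perfect square, so G is contained in A_5. The transitive groups of degree 5 contained in A_5 are: C_5 (5T1, order 5), D_5 (5T2, order 10), A_5 (5T4, order 60). By Dedekind's theorem, for a prime p not dividing disc(f) the degrees of the irreducible factors of f mod p form the cycle type of an element of G. Factoring f modulo the 23 such primes p <= 101 (skipping 2, 3, 5, which divide the discriminant), each new pattern first appears at: mod 7: f = (x^5 + 5x^4 + 6x^2 + 2x + 3), pattern 5; mod 17: f = (x + 12)(x^2 + x + 1)(x^2 + 9x + 6), pattern 2+2+1. No other pattern occurs in this range, so the set of observed cycle types is {5, 2+2+1}. The candidates containing elements of all these cycle types are D_5 (5T2) of order 10, A_5 (5T4) of order 60; the others are excluded. The observed types are precisely the cycle types that occur in D_5 (5T2) (apart from the identity). Each of the other remaining candidates has further cycle types, and by the Chebotarev density theorem the matching factorization patterns would occur for a proportion of primes equal to their share of the group: A_5 (5T4) additionally contains elements of type 3+1+1 (20 of its 60 elements, about 33% of primes). None of the 23 primes tested shows any such pattern (for each of these groups the chance of that is below 10^-4), which rules them out. Hence G = D_5 (5T2), of order 10.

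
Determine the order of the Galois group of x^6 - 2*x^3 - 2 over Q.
36

The degree of the splitting field over Q equals the order of the Galois group, so first determine the group. The polynomial f is an irreducible sextic over Q, so G = Gal(f/Q) is one of the 16 transitive subgroups 6T1, ..., 6T16 of S_6. The discriminant of f is 5038848, which is not a perfect square, so G is not contained in A_6. The transitive groups of degree 6 not contained in A_6 are: C_6 (6T1, order 6), S_3 (6T2, order 6), D_6 (6T3, order 12), C_3 x S_3 (6T5, order 18), A_4 x C_2 (6T6, order 24), S_4 (6T8, order 24), S_3 x S_3 (6T9, order 36), S_4 x C_2 (6T11, order 48), (S_3 x S_3) : C_2 (6T13, order 72), PGL(2,5) (6T14, order 120), S_6 (6T16, order 720). By Dedekind's theorem, for a prime p not dividing disc(f) the degrees of the irreducible factors of f mod p form the cycle type of an element of G. Factoring f modulo the 23 such primes p <= 97 (skipping 2, 3, which divide the discriminant), each new pattern first appears at: mod 5: f = (x^6 + 3x^3 + 3), pattern 6; mod 11: f = (x + 3)(x + 5)(x^2 + 6x + 3)(x^2 + 8x + 9), pattern 2+2+1+1; mod 13: f = (x + 2)(x + 5)(x + 6)(x^3 + 3), pattern 3+1+1+1; mod 31: f = (x^2 + 8x + 24)(x^2 + 9x + 11)(x^2 + 14x + 27), pattern 2+2+2; mod 97: f = (x^3 + 9)(x^3 + 86), pattern 3+3. No other pattern occurs in this range, so the set of observed cycle types is {6, 2+2+1+1, 3+1+1+1, 2+2+2, 3+3}. The candidates containing elements of all these cycle types are S_3 x S_3 (6T9) of order 36, (S_3 x S_3) : C_2 (6T13) of order 72, S_6 (6T16) of order 720; the others are excluded. The observed types are precisely the cycle types that occur in S_3 x S_3 (6T9) (apart from the identity). Each of the other remaining candidates has further cycle types, and by the Chebotarev density theorem the matching factorization patterns would occur for a proportion of primes equal to their share of the group: (S_3 x S_3) : C_2 (6T13) additionally contains elements of type 4+2, 3+2+1, 2+1+1+1+1 (36 of its 72 elements, about 50% of primes); S_6 (6T16) additionally contains elements of type 5+1, 4+2, 4+1+1, 3+2+1, 2+1+1+1+1 (459 of its 720 elements, about 64% of primes). None of the 23 primes tested shows any such pattern (for each of these groups the chance of that is below 10^-4), which rules them out. Hence G = S_3 x S_3 (6T9), of order 36. The Galois group S_3 x S_3 (6T9) has order 36, so the splitting field has degree 36 over Q.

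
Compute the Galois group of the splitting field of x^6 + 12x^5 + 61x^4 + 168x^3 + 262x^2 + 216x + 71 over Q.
A_4, A_4 acting on 6 points

The polynomial f is an irreducible sextic over Q, so G = Gal(f/Q) is one of the 16 transitive subgroups 6T1, ..., 6T16 of S_6. The discriminant of f is 153664 = 392^2, a perfect square, so G is contained in A_6. The transitive groups of degree 6 contained in A_6 are: A_4 (6T4, order 12), S_4 (6T7, order 24), (C_3 x C_3) : C_4 (6T10, order 36), PSL(2,5) (6T12, order 60), A_6 (6T15, order 360). By Dedekind's theorem, for a prime p not dividing disc(f) the degrees of the irreducible factors of f mod p form the cycle type of an element of G. Factoring f modulo the 33 such primes p <= 149 (skipping 2, 7, which divide the discriminant), each new pattern first appears at: mod 3: f = (x^3 + 2x + 1)(x^3 + 2x + 2), pattern 3+3; mod 13: f = (x + 8)(x + 9)(x^2 + 4x + 9)(x^2 + 4x + 10), pattern 2+2+1+1. No other pattern occurs in this range, so the set of observed cycle types is {3+3, 2+2+1+1}. The candidates containing elements of all these cycle types are A_4 (6T4) of order 12, S_4 (6T7) of order 24, (C_3 x C_3) : C_4 (6T10) of order 36, PSL(2,5) (6T12) of order 60, A_6 (6T15) of order 360; the others are excluded. The observed types are precisely the cycle types that occur in A_4 (6T4) (apart from the identity). Each of the other remaining candidates has further cycle types, and by the Chebotarev density theorem the matching factorization patterns would occur for a proportion of primes equal to their share of the group: S_4 (6T7) additionally contains elements of type 4+2 (6 of its 24 elements, about 25% of primes); (C_3 x C_3) : C_4 (6T10) additionally contains elements of type 4+2, 3+1+1+1 (22 of its 36 elements, about 61% of primes); PSL(2,5) (6T12) additionally contains elements of type 5+1 (24 of its 60 elements, about 40% of primes); A_6 (6T15) additionally contains elements of type 5+1, 4+2, 3+1+1+1 (274 of its 360 elements, about 76% of primes). None of the 33 primes tested shows any such pattern (for each of these groups the chance of that is below 10^-4), which rules them out. Hence G = A_4 (6T4), of order 12.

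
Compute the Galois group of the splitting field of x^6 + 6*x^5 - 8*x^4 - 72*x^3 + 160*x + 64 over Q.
The polynomial f is an irreducible sextic over Q, so G = Gal(f/Q) is one of the 16 transitive subgroups 6T1, ..., 6T16 of S_6. The discriminant of f is 870211913777152, which is not a perfect square, so G is not contained in A_6. The transitive groups of degree 6 not contained in A_6 are: C_6 (6T1, order 6), S_3 (6T2, order 6), D_6 (6T3, order 12), C_3 x S_3 (6T5, order 18), A_4 x C_2 (6T6, order 24), S_4 (6T8, order 24), S_3 x S_3 (6T9, order 36), S_4 x C_2 (6T11, order 48), (S_3 x S_3) : C_2 (6T13, order 72), PGL(2,5) (6T14, order 120), S_6 (6T16, order 720). By Dedekind's theorem, for a prime p not dividing disc(f) the degrees of the irreducible factors of f mod p form the cycle type of an element of G. Factoring f modulo the 23 such primes p <= 97 (skipping 2, 37, which divide the discriminant), each new pattern first appears at: mod 3: f = (x^3 + x^2 + 2)(x^3 + 2x^2 + 2x + 2), pattern 3+3; mod 5: f = (x^2 + 3)(x^2 + 2x + 4)(x^2 + 4x + 2), pattern 2+2+2; mod 67: f = (x + 6)(x + 7)(x + 31)(x + 38)(x + 62)(x + 63), pattern 1+1+1+1+1+1. No other pattern occurs in this range, so the set of observed cycle types is {3+3, 2+2+2, 1+1+1+1+1+1}. The candidates containing elements of all these cycle types are C_6 (6T1) of order 6, S_3 (6T2) of order 6, D_6 (6T3) of order 12, C_3 x S_3 (6T5) of order 18, A_4 x C_2 (6T6) of order 24, S_4 (6T8) of order 24, S_3 x S_3 (6T9) of order 36, S_4 x C_2 (6T11) of order 48, (S_3 x S_3) : C_2 (6T13) of order 72, PGL(2,5) (6T14) of order 120, S_6 (6T16) of order 720; the others are excluded. The observed types are precisely the cycle types that occur in S_3 (6T2). Each of the other remaining candidates has further cycle types, and by the Chebotarev density theorem the matching factorization patterns would occur for a proportion of primes equal to their share of the group: C_6 (6T1) additionally contains elements of type 6 (2 of its 6 elements, about 33% of primes); D_6 (6T3) additionally contains elements of type 6, 2+2+1+1 (5 of its 12 elements, about 42% of primes); C_3 x S_3 (6T5) additionally contains elements of type 6, 3+1+1+1 (10 of its 18 elements, about 56% of primes); A_4 x C_2 (6T6) additionally contains elements of type 6, 2+2+1+1, 2+1+1+1+1 (14 of its 24 elements, about 58% of primes); S_4 (6T8) additionally contains elements of type 4+1+1, 2+2+1+1 (9 of its 24 elements, about 38% of primes); S_3 x S_3 (6T9) additionally contains elements of type 6, 3+1+1+1, 2+2+1+1 (25 of its 36 elements, about 69% of primes); S_4 x C_2 (6T11) additionally contains elements of type 6, 4+2, 4+1+1, 2+2+1+1, 2+1+1+1+1 (32 of its 48 elements, about 67% of primes); (S_3 x S_3) : C_2 (6T13) additionally contains elements of type 6, 4+2, 3+2+1, 3+1+1+1, 2+2+1+1, 2+1+1+1+1 (61 of its 72 elements, about 85% of primes); PGL(2,5) (6T14) additionally contains elements of type 6, 5+1, 4+1+1, 2+2+1+1 (89 of its 120 elements, about 74% of primes); S_6 (6T16) additionally contains elements of type 6, 5+1, 4+2, 4+1+1, 3+2+1, 3+1+1+1, 2+2+1+1, 2+1+1+1+1 (664 of its 720 elements, about 92% of primes). None of the 23 primes tested shows any such pattern (for each of these groups the chance of that is below 10^-4), which rules them out. Hence G = S_3 (6T2), of order 6.

S_3, S_3 acting on 6 points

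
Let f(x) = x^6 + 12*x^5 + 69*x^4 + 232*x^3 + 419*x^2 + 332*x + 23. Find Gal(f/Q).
The polynomial f is an irreducible sextic over Q, so G = Gal(f/Q) is one of the 16 transitive subgroups 6T1, ..., 6T16 of S_6. The discriminant of f is 870211913777152, which is not a perfect square, so G is not contained in A_6. The transitive groups of degree 6 not contained in A_6 are: C_6 (6T1, order 6), S_3 (6T2, order 6), D_6 (6T3, order 12), C_3 x S_3 (6T5, order 18), A_4 x C_2 (6T6, order 24), S_4 (6T8, order 24), S_3 x S_3 (6T9, order 36), S_4 x C_2 (6T11, order 48), (S_3 x S_3) : C_2 (6T13, order 72), PGL(2,5) (6T14, order 120), S_6 (6T16, order 720). By Dedekind's theorem, for a prime p not dividing disc(f) the degrees of the irreducible factors of f mod p form the cycle type of an element of G. Factoring f modulo the 22 such primes p <= 89 (skipping 2, 37, which divide the discriminant), each new pattern first appears at: mod 3: f = (x^3 + x^2 + 2)(x^3 + 2x^2 + x + 1), pattern 3+3; mod 5: f = (x^2 + x + 1)(x^2 + 2x + 3)(x^2 + 4x + 1), pattern 2+2+2; mod 17: f = (x + 5)(x + 16)(x^4 + 8x^3 + 8x^2 + 2x + 9), pattern 4+1+1; mod 67: f = (x + 11)(x + 60)(x^2 + 4x + 2)(x^2 + 4x + 29), pattern 2+2+1+1. No other pattern occurs in this range, so the set of observed cycle types is {3+3, 2+2+2, 4+1+1, 2+2+1+1}. The candidates containing elements of all these cycle types are S_4 (6T8) of order 24, S_4 x C_2 (6T11) of order 48, PGL(2,5) (6T14) of order 120, S_6 (6T16) of order 720; the others are excluded. The observed types are precisely the cycle types that occur in S_4 (6T8) (apart from the identity). Each of the other remaining candidates has further cycle types, and by the Chebotarev density theorem the matching factorization patterns would occur for a proportion of primes equal to their share of the group: S_4 x C_2 (6T11) additionally contains elements of type 6, 4+2, 2+1+1+1+1 (17 of its 48 elements, about 35% of primes); PGL(2,5) (6T14) additionally contains elements of type 6, 5+1 (44 of its 120 elements, about 37% of primes); S_6 (6T16) additionally contains elements of type 6, 5+1, 4+2, 3+2+1, 3+1+1+1, 2+1+1+1+1 (529 of its 720 elements, about 73% of primes). None of the 22 primes tested shows any such pattern (for each of these groups the chance of that is below 10^-4), which rules them out. Hence G = S_4 (6T8), of order 24.

S_4 (also written S4-)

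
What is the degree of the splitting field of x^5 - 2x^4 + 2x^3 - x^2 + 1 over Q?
10

The degree of the splitting field over Q equals the order of the Galois group, so first determine the group. The polynomial f is an irreducible quintic over Q, so G = Gal(f/Q) is a transitive subgroup of S_5: one of C_5 (5T1, order 5), D_5 (5T2, order 10), F_20 (5T3, order 20), A_5 (5T4, order 60) or S_5 (5T5, order 120). The discriminant of f is 2209 = 47^2, a perfect square, so G is contained in A_5. The transitive groups of degree 5 contained in A_5 are: C_5 (5T1, order 5), D_5 (5T2, order 10), A_5 (5T4, order 60). By Dedekind's theorem, for a prime p not dividing disc(f) the degrees of the irreducible factors of f mod p form the cycle type of an element of G. Factoring f modulo the 23 such primes p <= 89 (skipping 47, which divides the discriminant), each new pattern first appears at: mod 2: f = (x^5 + x^2 + 1), pattern 5; mod 5: f = (x + 1)(x^2 + 2)(x^2 + 2x + 3), pattern 2+2+1; mod 83: f = (x + 2)(x + 12)(x + 15)(x + 23)(x + 29), pattern 1+1+1+1+1. No other pattern occurs in this range, so the set of observed cycle types is {5, 2+2+1, 1+1+1+1+1}. The candidates containing elements of all these cycle types are D_5 (5T2) of order 10, A_5 (5T4) of order 60; the others are excluded. The observed types are precisely the cycle types that occur in D_5 (5T2). Each of the other remaining candidates has further cycle types, and by the Chebotarev density theorem the matching factorization patterns would occur for a proportion of primes equal to their share of the group: A_5 (5T4) additionally contains elements of type 3+1+1 (20 of its 60 elements, about 33% of primes). None of the 23 primes tested shows any such pattern (for each of these groups the chance of that is below 10^-4), which rules them out. Hence G = D_5 (5T2), of order 10. The Galois group D_5 (5T2) has order 10, so the splitting field has degree 10 over Q.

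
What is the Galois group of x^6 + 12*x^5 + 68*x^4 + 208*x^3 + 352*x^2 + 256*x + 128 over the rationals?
(S_3 x S_3) : C_2

The polynomial f is an irreducible sextic over Q, so G = Gal(f/Q) is one of the 16 transitive subgroups 6T1, ..., 6T16 of S_6. The discriminant of f is -201485505789952, which is not a perfect square, so G is not contained in A_6. The transitive groups of degree 6 not contained in A_6 are: C_6 (6T1, order 6), S_3 (6T2, order 6), D_6 (6T3, order 12), C_3 x S_3 (6T5, order 18), A_4 x C_2 (6T6, order 24), S_4 (6T8, order 24), S_3 x S_3 (6T9, order 36), S_4 x C_2 (6T11, order 48), (S_3 x S_3) : C_2 (6T13, order 72), PGL(2,5) (6T14, order 120), S_6 (6T16, order 720). By Dedekind's theorem, for a prime p not dividing disc(f) the degrees of the irreducible factors of f mod p form the cycle type of an element of G. Factoring f modulo the 29 such primes p <= 113 (skipping 2, which divides the discriminant), each new pattern first appears at: mod 3: f = (x^6 + 2x^4 + x^3 + x^2 + x + 2), pattern 6; mod 5: f = (x + 4)(x^2 + 2x + 3)(x^3 + x^2 + x + 4), pattern 3+2+1; mod 7: f = (x^2 + 6x + 4)(x^4 + 6x^3 + 2x + 4), pattern 4+2; mod 17: f = (x^3 + 6x^2 + 16x + 6)(x^3 + 6x^2 + 16x + 10), pattern 3+3; mod 19: f = (x^2 + 3x + 11)(x^2 + 10x + 7)(x^2 + 18x + 14), pattern 2+2+2; mod 37: f = (x + 8)(x + 34)(x^2 + 9x + 6)(x^2 + 35x + 32), pattern 2+2+1+1; mod 41: f = (x + 9)(x + 39)(x + 40)(x^3 + 6x^2 + 16x + 39), pattern 3+1+1+1; mod 113: f = (x + 69)(x + 70)(x + 73)(x + 93)(x^2 + 46x + 48), pattern 2+1+1+1+1. No other pattern occurs in this range, so the set of observed cycle types is {6, 3+2+1, 4+2, 3+3, 2+2+2, 2+2+1+1, 3+1+1+1, 2+1+1+1+1}. The candidates containing elements of all these cycle types are (S_3 x S_3) : C_2 (6T13) of order 72, S_6 (6T16) of order 720; the others are excluded. The observed types are precisely the cycle types that occur in (S_3 x S_3) : C_2 (6T13) (apart from the identity). Each of the other remaining candidates has further cycle types, and by the Chebotarev density theorem the matching factorization patterns would occur for a proportion of primes equal to their share of the group: S_6 (6T16) additionally contains elements of type 5+1, 4+1+1 (234 of its 720 elements, about 32% of primes). None of the 29 primes tested shows any such pattern (for each of these groups the chance of that is below 10^-4), which rules them out. Hence G = (S_3 x S_3) : C_2 (6T13), of order 72.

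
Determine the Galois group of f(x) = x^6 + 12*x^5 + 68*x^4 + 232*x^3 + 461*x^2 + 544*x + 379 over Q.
S_4

The polynomial f is an irreducible sextic over Q, so G = Gal(f/Q) is one of the 16 transitive subgroups 6T1, ..., 6T16 of S_6. The discriminant of f is 2046918914580544 = 45242888^2, a perfect square, so G is contained in A_6. The transitive groups of degree 6 contained in A_6 are: A_4 (6T4, order 12), S_4 (6T7, order 24), (C_3 x C_3) : C_4 (6T10, order 36), PSL(2,5) (6T12, order 60), A_6 (6T15, order 360). By Dedekind's theorem, for a prime p not dividing disc(f) the degrees of the irreducible factors of f mod p form the cycle type of an element of G. Factoring f modulo the 79 such primes p <= 419 (skipping 2, 31, which divide the discriminant), each new pattern first appears at: mod 3: f = (x^2 + 1)(x^4 + x^2 + x + 1), pattern 4+2; mod 5: f = (x^3 + 3x + 3)(x^3 + 2x^2 + 3), pattern 3+3; mod 11: f = (x + 1)(x + 6)(x^2 + x + 4)(x^2 + 4x + 8), pattern 2+2+1+1; mod 67: f = (x + 8)(x + 12)(x + 17)(x + 23)(x + 32)(x + 54), pattern 1+1+1+1+1+1. No other pattern occurs in this range, so the set of observed cycle types is {4+2, 3+3, 2+2+1+1, 1+1+1+1+1+1}. The candidates containing elements of all these cycle types are S_4 (6T7) of order 24, (C_3 x C_3) : C_4 (6T10) of order 36, A_6 (6T15) of order 360; the others are excluded. The observed types are precisely the cycle types that occur in S_4 (6T7). Each of the other remaining candidates has further cycle types, and by the Chebotarev density theorem the matching factorization patterns would occur for a proportion of primes equal to their share of the group: (C_3 x C_3) : C_4 (6T10) additionally contains elements of type 3+1+1+1 (4 of its 36 elements, about 11% of primes); A_6 (6T15) additionally contains elements of type 5+1, 3+1+1+1 (184 of its 360 elements, about 51% of primes). None of the 79 primes tested shows any such pattern (for each of these groups the chance of that is below 10^-4), which rules them out. Hence G = S_4 (6T7), of order 24.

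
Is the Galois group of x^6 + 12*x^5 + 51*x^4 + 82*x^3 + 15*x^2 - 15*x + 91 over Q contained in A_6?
No

The polynomial is irreducible of degree 6 over Q. Its discriminant is -51195483, which is not a perfect square. A Galois group lies in the alternating group exactly when the discriminant is a square in Q, so the Galois group (C_3 x S_3) is not contained in A_6.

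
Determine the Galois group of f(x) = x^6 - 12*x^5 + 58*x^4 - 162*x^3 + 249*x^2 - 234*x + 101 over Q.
The polynomial f is an irreducible sextic over Q, so G = Gal(f/Q) is one of the 16 transitive subgroups 6T1, ..., 6T16 of S_6. The discriminant of f is 87452721811456 = 9351616^2, a perfect square, so G is contained in A_6. The transitive groups of degree 6 contained in A_6 are: A_4 (6T4, order 12), S_4 (6T7, order 24), (C_3 x C_3) : C_4 (6T10, order 36), PSL(2,5) (6T12, order 60), A_6 (6T15, order 360). By Dedekind's theorem, for a prime p not dividing disc(f) the degrees of the irreducible factors of f mod p form the cycle type of an element of G. Factoring f modulo the 79 such primes p <= 419 (skipping 2, 23, which divide the discriminant), each new pattern first appears at: mod 3: f = (x^3 + x^2 + x + 2)(x^3 + 2x^2 + x + 1), pattern 3+3; mod 5: f = (x^2 + 2x + 3)(x^4 + x^3 + 3x^2 + 4x + 2), pattern 4+2; mod 19: f = (x + 1)(x + 2)(x^2 + x + 9)(x^2 + 3x + 13), pattern 2+2+1+1; mod 223: f = (x + 2)(x + 91)(x + 156)(x + 203)(x + 208)(x + 220), pattern 1+1+1+1+1+1. No other pattern occurs in this range, so the set of observed cycle types is {3+3, 4+2, 2+2+1+1, 1+1+1+1+1+1}. The candidates containing elements of all these cycle types are S_4 (6T7) of order 24, (C_3 x C_3) : C_4 (6T10) of order 36, A_6 (6T15) of order 360; the others are excluded. The observed types are precisely the cycle types that occur in S_4 (6T7). Each of the other remaining candidates has further cycle types, and by the Chebotarev density theorem the matching factorization patterns would occur for a proportion of primes equal to their share of the group: (C_3 x C_3) : C_4 (6T10) additionally contains elements of type 3+1+1+1 (4 of its 36 elements, about 11% of primes); A_6 (6T15) additionally contains elements of type 5+1, 3+1+1+1 (184 of its 360 elements, about 51% of primes). None of the 79 primes tested shows any such pattern (for each of these groups the chance of that is below 10^-4), which rules them out. Hence G = S_4 (6T7), of order 24.

S_4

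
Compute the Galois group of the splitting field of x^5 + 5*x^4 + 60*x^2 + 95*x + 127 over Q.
The polynomial f is an irreducible quintic over Q, so G = Gal(f/Q) is a transitive subgroup of S_5: one of C_5 (5T1, order 5), D_5 (5T2, order 10), F_20 (5T3, order 20), A_5 (5T4, order 60) or S_5 (5T5, order 120). The discriminant of f is 23040000000000 = 4800000^2, a perfect square, so G is contained in A_5. The transitive groups of degree 5 contained in A_5 are: C_5 (5T1, order 5), D_5 (5T2, order 10), A_5 (5T4, order 60). By Dedekind's theorem, for a prime p not dividing disc(f) the degrees of the irreducible factors of f mod p form the cycle type of an element of G. Factoring f modulo the 23 such primes p <= 101 (skipping 2, 3, 5, which divide the discriminant), each new pattern first appears at: mod 7: f = (x^5 + 5x^4 + 4x^2 + 4x + 1), pattern 5; mod 17: f = (x + 3)(x^2 + 3x + 8)(x^2 + 16x + 6), pattern 2+2+1. No other pattern occurs in this range, so the set of observed cycle types is {5, 2+2+1}. The candidates containing elements of all these cycle types are D_5 (5T2) of order 10, A_5 (5T4) of order 60; the others are excluded. The observed types are precisely the cycle types that occur in D_5 (5T2) (apart from the identity). Each of the other remaining candidates has further cycle types, and by the Chebotarev density theorem the matching factorization patterns would occur for a proportion of primes equal to their share of the group: A_5 (5T4) additionally contains elements of type 3+1+1 (20 of its 60 elements, about 33% of primes). None of the 23 primes tested shows any such pattern (for each of these groups the chance of that is below 10^-4), which rules them out. Hence G = D_5 (5T2), of order 10.

5T2: D_5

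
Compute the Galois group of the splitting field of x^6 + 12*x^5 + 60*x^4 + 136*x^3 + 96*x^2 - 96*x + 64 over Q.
The polynomial f is an irreducible sextic over Q, so G = Gal(f/Q) is one of the 16 transitive subgroups 6T1, ..., 6T16 of S_6. The discriminant of f is -190210142896128, which is not a perfect square, so G is not contained in A_6. The transitive groups of degree 6 not contained in A_6 are: C_6 (6T1, order 6), S_3 (6T2, order 6), D_6 (6T3, order 12), C_3 x S_3 (6T5, order 18), A_4 x C_2 (6T6, order 24), S_4 (6T8, order 24), S_3 x S_3 (6T9, order 36), S_4 x C_2 (6T11, order 48), (S_3 x S_3) : C_2 (6T13, order 72), PGL(2,5) (6T14, order 120), S_6 (6T16, order 720). By Dedekind's theorem, for a prime p not dividing disc(f) the degrees of the irreducible factors of f mod p form the cycle type of an element of G. Factoring f modulo the 33 such primes p <= 149 (skipping 2, 3, which divide the discriminant), each new pattern first appears at: mod 5: f = (x^6 + 2x^5 + x^3 + x^2 + 4x + 4), pattern 6; mod 7: f = (x + 3)(x + 4)(x + 6)(x^3 + 6x^2 + 5x + 4), pattern 3+1+1+1; mod 17: f = (x^2 + 6x + 2)(x^2 + 11x + 12)(x^2 + 12x + 14), pattern 2+2+2; mod 19: f = (x^3 + 6x^2 + 12x + 12)(x^3 + 6x^2 + 12x + 18), pattern 3+3; mod 73: f = (x + 28)(x + 44)(x + 46)(x + 60)(x + 62)(x + 64), pattern 1+1+1+1+1+1. No other pattern occurs in this range, so the set of observed cycle types is {6, 3+1+1+1, 2+2+2, 3+3, 1+1+1+1+1+1}. The candidates containing elements of all these cycle types are C_3 x S_3 (6T5) of order 18, S_3 x S_3 (6T9) of order 36, (S_3 x S_3) : C_2 (6T13) of order 72, S_6 (6T16) of order 720; the others are excluded. The observed types are precisely the cycle types that occur in C_3 x S_3 (6T5). Each of the other remaining candidates has further cycle types, and by the Chebotarev density theorem the matching factorization patterns would occur for a proportion of primes equal to their share of the group: S_3 x S_3 (6T9) additionally contains elements of type 2+2+1+1 (9 of its 36 elements, about 25% of primes); (S_3 x S_3) : C_2 (6T13) additionally contains elements of type 4+2, 3+2+1, 2+2+1+1, 2+1+1+1+1 (45 of its 72 elements, about 62% of primes); S_6 (6T16) additionally contains elements of type 5+1, 4+2, 4+1+1, 3+2+1, 2+2+1+1, 2+1+1+1+1 (504 of its 720 elements, about 70% of primes). None of the 33 primes tested shows any such pattern (for each of these groups the chance of that is below 10^-4), which rules them out. Hence G = C_3 x S_3 (6T5), of order 18.

C_3 x S_3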